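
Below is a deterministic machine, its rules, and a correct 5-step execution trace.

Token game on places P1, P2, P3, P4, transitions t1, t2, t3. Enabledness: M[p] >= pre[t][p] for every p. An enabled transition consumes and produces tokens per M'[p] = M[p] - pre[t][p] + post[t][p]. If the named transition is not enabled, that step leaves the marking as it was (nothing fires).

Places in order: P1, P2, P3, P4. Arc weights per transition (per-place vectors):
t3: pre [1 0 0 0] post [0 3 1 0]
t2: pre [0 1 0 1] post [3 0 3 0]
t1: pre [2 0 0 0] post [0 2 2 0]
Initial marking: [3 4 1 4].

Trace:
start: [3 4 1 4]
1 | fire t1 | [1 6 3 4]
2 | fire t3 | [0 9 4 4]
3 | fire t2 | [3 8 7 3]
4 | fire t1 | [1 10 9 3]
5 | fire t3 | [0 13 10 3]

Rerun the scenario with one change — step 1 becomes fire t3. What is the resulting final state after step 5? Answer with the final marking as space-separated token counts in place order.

(re-executing from step 1 with the substitution; state before step 1: [3 4 1 4])
1 | fire t3 | [2 7 2 4]
2 | fire t3 | [1 10 3 4]
3 | fire t2 | [4 9 6 3]
4 | fire t1 | [2 11 8 3]
5 | fire t3 | [1 14 9 3]

1 14 9 3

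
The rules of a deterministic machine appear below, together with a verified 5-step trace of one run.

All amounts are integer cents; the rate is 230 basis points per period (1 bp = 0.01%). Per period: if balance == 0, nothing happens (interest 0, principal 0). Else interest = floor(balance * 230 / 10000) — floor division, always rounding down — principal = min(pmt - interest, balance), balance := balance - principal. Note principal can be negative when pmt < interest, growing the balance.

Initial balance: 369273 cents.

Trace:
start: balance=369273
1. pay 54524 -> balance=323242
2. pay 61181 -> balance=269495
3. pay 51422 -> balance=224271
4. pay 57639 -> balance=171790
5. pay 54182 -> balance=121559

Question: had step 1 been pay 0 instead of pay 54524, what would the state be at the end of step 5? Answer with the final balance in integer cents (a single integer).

(re-executing from step 1 with the substitution; state before step 1: balance=369273)
1. pay 0 -> balance=377766
2. pay 61181 -> balance=325273
3. pay 51422 -> balance=281332
4. pay 57639 -> balance=230163
5. pay 54182 -> balance=181274

181274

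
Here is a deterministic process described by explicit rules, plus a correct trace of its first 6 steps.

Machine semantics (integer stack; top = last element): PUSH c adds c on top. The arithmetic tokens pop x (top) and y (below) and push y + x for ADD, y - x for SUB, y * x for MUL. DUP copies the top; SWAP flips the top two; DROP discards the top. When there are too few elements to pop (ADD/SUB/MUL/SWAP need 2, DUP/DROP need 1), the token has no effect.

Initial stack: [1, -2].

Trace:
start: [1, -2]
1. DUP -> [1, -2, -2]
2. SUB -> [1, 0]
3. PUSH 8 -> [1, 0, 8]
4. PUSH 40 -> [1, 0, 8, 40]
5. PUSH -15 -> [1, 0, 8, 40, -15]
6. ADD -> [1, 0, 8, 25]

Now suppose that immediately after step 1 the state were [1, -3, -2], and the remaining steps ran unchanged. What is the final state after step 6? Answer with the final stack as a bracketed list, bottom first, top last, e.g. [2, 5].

state after step 1 := [1, -3, -2]
2. SUB -> [1, -1]
3. PUSH 8 -> [1, -1, 8]
4. PUSH 40 -> [1, -1, 8, 40]
5. PUSH -15 -> [1, -1, 8, 40, -15]
6. ADD -> [1, -1, 8, 25]

[1, -1, 8, 25]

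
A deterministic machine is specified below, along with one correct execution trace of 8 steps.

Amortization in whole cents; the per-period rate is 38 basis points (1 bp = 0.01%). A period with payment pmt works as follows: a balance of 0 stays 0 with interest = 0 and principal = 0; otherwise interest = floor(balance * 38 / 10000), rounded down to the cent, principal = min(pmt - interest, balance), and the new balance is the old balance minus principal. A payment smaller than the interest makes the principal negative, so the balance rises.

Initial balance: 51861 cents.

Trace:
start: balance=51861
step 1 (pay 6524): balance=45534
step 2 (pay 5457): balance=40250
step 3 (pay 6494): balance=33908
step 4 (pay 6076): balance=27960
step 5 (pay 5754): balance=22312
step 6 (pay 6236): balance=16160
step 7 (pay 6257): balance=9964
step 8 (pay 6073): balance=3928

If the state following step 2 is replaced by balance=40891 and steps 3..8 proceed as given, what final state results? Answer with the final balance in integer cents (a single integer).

4585

state after step 2 := balance=40891
step 3 (pay 6494): balance=34552
step 4 (pay 6076): balance=28607
step 5 (pay 5754): balance=22961
step 6 (pay 6236): balance=16812
step 7 (pay 6257): balance=10618
step 8 (pay 6073): balance=4585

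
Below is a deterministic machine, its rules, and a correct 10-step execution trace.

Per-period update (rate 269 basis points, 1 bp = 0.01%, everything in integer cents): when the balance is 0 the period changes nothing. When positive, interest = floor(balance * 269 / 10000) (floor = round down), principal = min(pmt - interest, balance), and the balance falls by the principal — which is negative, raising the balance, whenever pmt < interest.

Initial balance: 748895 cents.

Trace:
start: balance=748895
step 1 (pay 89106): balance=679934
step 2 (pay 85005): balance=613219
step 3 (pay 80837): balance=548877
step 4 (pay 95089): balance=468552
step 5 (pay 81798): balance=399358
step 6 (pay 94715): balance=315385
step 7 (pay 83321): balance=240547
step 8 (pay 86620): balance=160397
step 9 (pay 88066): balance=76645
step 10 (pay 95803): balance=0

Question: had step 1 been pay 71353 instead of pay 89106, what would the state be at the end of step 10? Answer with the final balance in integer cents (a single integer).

5447

(re-executing from step 1 with the substitution; state before step 1: balance=748895)
step 1 (pay 71353): balance=697687
step 2 (pay 85005): balance=631449
step 3 (pay 80837): balance=567597
step 4 (pay 95089): balance=487776
step 5 (pay 81798): balance=419099
step 6 (pay 94715): balance=335657
step 7 (pay 83321): balance=261365
step 8 (pay 86620): balance=181775
step 9 (pay 88066): balance=98598
step 10 (pay 95803): balance=5447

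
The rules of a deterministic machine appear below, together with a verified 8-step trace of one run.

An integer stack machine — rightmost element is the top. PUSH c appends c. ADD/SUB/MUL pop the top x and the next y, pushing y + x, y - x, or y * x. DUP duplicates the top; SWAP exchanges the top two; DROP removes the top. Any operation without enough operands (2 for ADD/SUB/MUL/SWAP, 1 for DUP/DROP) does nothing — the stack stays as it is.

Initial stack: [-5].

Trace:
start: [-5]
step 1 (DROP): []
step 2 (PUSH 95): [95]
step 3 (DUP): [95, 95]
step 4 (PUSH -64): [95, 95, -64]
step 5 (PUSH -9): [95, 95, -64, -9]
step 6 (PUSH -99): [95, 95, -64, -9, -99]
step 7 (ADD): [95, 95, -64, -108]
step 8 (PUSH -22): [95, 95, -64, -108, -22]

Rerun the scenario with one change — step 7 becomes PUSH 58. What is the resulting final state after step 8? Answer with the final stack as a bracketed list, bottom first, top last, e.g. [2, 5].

[95, 95, -64, -9, -99, 58, -22]

(re-executing from step 7 with the substitution; state before step 7: [95, 95, -64, -9, -99])
step 7 (PUSH 58): [95, 95, -64, -9, -99, 58]
step 8 (PUSH -22): [95, 95, -64, -9, -99, 58, -22]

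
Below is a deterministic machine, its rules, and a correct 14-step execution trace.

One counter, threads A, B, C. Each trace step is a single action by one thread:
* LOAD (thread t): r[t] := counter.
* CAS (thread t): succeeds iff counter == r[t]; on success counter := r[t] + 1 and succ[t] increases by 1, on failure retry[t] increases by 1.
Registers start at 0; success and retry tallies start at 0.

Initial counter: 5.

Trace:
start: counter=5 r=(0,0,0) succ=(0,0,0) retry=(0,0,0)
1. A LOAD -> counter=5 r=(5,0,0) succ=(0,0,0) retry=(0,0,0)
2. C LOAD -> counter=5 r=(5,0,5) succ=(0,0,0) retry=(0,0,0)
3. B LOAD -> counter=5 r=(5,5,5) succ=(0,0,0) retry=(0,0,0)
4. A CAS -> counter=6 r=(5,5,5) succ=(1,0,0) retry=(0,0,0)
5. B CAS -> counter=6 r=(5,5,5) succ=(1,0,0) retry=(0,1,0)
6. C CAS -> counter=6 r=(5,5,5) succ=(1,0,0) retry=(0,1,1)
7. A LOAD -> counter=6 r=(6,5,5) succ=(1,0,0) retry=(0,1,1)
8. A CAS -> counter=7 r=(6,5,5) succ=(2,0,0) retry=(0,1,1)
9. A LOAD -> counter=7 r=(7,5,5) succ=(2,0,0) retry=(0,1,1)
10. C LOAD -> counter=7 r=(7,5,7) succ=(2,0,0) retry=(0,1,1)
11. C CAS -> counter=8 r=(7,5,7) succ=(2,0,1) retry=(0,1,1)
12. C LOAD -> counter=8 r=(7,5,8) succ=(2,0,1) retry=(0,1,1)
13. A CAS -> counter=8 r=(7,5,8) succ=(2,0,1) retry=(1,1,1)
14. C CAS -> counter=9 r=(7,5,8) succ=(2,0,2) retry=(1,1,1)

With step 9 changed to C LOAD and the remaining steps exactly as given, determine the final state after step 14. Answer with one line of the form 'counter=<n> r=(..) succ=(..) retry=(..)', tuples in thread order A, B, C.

counter=9 r=(6,5,8) succ=(2,0,2) retry=(1,1,1)

(re-executing from step 9 with the substitution; state before step 9: counter=7 r=(6,5,5) succ=(2,0,0) retry=(0,1,1))
9. C LOAD -> counter=7 r=(6,5,7) succ=(2,0,0) retry=(0,1,1)
10. C LOAD -> counter=7 r=(6,5,7) succ=(2,0,0) retry=(0,1,1)
11. C CAS -> counter=8 r=(6,5,7) succ=(2,0,1) retry=(0,1,1)
12. C LOAD -> counter=8 r=(6,5,8) succ=(2,0,1) retry=(0,1,1)
13. A CAS -> counter=8 r=(6,5,8) succ=(2,0,1) retry=(1,1,1)
14. C CAS -> counter=9 r=(6,5,8) succ=(2,0,2) retry=(1,1,1)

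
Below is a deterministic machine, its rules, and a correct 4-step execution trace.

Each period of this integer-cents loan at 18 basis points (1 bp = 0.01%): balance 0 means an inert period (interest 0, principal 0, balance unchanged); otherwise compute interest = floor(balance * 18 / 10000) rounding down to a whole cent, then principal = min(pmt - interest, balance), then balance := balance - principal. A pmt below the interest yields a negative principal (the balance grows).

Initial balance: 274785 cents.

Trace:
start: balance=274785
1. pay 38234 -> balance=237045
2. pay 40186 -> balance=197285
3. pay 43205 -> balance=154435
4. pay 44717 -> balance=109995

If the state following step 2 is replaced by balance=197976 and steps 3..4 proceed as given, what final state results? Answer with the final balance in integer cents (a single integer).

110689

state after step 2 := balance=197976
3. pay 43205 -> balance=155127
4. pay 44717 -> balance=110689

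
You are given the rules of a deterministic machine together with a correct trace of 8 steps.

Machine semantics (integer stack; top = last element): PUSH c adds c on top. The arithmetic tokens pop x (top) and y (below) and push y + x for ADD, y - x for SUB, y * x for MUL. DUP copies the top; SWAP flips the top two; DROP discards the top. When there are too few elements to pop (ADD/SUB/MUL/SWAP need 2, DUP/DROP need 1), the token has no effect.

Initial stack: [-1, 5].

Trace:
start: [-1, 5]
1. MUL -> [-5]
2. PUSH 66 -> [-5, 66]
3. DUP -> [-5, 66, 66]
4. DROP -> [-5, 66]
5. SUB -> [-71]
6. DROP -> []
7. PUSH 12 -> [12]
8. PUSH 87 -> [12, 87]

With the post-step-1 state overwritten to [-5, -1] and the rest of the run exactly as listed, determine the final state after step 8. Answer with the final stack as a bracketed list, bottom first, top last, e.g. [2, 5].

state after step 1 := [-5, -1]
2. PUSH 66 -> [-5, -1, 66]
3. DUP -> [-5, -1, 66, 66]
4. DROP -> [-5, -1, 66]
5. SUB -> [-5, -67]
6. DROP -> [-5]
7. PUSH 12 -> [-5, 12]
8. PUSH 87 -> [-5, 12, 87]

[-5, 12, 87]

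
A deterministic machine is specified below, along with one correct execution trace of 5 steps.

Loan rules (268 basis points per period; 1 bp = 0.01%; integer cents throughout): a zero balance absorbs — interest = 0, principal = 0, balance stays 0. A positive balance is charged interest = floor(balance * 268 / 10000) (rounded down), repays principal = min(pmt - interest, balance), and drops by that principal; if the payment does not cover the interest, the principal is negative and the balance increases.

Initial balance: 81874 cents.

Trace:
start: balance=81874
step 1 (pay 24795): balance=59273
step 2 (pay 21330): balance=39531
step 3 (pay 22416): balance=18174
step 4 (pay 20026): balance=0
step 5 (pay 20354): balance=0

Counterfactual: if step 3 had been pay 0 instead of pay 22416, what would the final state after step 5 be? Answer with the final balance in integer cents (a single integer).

(re-executing from step 3 with the substitution; state before step 3: balance=39531)
step 3 (pay 0): balance=40590
step 4 (pay 20026): balance=21651
step 5 (pay 20354): balance=1877

1877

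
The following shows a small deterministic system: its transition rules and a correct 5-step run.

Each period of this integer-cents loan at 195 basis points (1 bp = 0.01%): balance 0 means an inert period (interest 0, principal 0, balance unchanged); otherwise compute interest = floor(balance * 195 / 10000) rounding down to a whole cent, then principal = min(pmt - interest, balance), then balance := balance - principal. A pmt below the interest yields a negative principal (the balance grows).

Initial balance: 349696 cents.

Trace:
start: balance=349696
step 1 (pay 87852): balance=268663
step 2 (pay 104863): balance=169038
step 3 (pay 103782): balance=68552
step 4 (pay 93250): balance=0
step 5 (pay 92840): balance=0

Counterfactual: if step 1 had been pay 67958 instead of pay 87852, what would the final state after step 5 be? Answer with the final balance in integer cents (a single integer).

(re-executing from step 1 with the substitution; state before step 1: balance=349696)
step 1 (pay 67958): balance=288557
step 2 (pay 104863): balance=189320
step 3 (pay 103782): balance=89229
step 4 (pay 93250): balance=0
step 5 (pay 92840): balance=0

0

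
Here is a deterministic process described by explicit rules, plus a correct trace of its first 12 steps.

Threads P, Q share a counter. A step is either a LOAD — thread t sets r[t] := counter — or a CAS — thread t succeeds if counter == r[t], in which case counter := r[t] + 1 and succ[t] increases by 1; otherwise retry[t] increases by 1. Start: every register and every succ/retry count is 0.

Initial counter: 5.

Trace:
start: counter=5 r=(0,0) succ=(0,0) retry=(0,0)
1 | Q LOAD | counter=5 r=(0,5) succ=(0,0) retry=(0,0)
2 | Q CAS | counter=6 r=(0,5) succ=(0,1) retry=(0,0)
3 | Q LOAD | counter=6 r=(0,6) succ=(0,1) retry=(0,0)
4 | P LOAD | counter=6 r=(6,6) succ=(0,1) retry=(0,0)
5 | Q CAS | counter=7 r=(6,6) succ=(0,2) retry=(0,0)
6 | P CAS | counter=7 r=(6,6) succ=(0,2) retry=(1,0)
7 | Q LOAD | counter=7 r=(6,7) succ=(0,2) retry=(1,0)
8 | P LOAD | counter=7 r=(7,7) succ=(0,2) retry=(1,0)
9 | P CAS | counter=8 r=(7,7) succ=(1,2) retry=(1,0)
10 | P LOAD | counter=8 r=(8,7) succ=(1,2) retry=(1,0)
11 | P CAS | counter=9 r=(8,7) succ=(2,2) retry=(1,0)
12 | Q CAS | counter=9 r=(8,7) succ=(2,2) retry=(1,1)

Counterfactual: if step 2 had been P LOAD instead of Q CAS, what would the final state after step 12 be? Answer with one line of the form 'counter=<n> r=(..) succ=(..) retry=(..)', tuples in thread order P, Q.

(re-executing from step 2 with the substitution; state before step 2: counter=5 r=(0,5) succ=(0,0) retry=(0,0))
2 | P LOAD | counter=5 r=(5,5) succ=(0,0) retry=(0,0)
3 | Q LOAD | counter=5 r=(5,5) succ=(0,0) retry=(0,0)
4 | P LOAD | counter=5 r=(5,5) succ=(0,0) retry=(0,0)
5 | Q CAS | counter=6 r=(5,5) succ=(0,1) retry=(0,0)
6 | P CAS | counter=6 r=(5,5) succ=(0,1) retry=(1,0)
7 | Q LOAD | counter=6 r=(5,6) succ=(0,1) retry=(1,0)
8 | P LOAD | counter=6 r=(6,6) succ=(0,1) retry=(1,0)
9 | P CAS | counter=7 r=(6,6) succ=(1,1) retry=(1,0)
10 | P LOAD | counter=7 r=(7,6) succ=(1,1) retry=(1,0)
11 | P CAS | counter=8 r=(7,6) succ=(2,1) retry=(1,0)
12 | Q CAS | counter=8 r=(7,6) succ=(2,1) retry=(1,1)

counter=8 r=(7,6) succ=(2,1) retry=(1,1)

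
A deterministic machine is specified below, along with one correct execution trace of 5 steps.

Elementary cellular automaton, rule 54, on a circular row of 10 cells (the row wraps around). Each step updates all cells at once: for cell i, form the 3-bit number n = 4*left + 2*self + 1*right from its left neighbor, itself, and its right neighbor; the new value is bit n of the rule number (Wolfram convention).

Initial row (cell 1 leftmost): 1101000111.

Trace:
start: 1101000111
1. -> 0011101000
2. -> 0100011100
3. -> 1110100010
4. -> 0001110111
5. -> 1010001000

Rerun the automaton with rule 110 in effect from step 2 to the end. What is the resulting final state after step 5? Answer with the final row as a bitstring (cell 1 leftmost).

(re-executing steps 2..5 under rule 110; state before step 2: 0011101000)
2. -> 0110111000
3. -> 1111101000
4. -> 1000111001
5. -> 1001101011

1001101011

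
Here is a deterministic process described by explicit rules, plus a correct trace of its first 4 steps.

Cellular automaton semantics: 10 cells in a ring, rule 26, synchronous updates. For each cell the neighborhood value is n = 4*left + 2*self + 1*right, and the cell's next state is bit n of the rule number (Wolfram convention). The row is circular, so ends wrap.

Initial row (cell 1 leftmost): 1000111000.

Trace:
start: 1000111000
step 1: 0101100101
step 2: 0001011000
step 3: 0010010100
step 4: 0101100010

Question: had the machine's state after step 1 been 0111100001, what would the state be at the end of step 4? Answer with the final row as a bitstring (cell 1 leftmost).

0000001001

state after step 1 := 0111100001
step 2: 0100010010
step 3: 1010101101
step 4: 0000001001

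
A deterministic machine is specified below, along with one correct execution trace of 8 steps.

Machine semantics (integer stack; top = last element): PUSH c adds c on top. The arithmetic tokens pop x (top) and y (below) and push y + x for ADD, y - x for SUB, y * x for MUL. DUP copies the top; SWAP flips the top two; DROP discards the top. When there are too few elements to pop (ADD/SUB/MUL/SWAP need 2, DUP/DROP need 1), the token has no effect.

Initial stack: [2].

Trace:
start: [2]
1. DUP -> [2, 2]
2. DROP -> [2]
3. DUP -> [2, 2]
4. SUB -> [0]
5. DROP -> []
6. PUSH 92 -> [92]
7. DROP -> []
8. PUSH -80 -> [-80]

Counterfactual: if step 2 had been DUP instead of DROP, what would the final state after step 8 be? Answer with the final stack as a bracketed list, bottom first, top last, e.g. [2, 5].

(re-executing from step 2 with the substitution; state before step 2: [2, 2])
2. DUP -> [2, 2, 2]
3. DUP -> [2, 2, 2, 2]
4. SUB -> [2, 2, 0]
5. DROP -> [2, 2]
6. PUSH 92 -> [2, 2, 92]
7. DROP -> [2, 2]
8. PUSH -80 -> [2, 2, -80]

[2, 2, -80]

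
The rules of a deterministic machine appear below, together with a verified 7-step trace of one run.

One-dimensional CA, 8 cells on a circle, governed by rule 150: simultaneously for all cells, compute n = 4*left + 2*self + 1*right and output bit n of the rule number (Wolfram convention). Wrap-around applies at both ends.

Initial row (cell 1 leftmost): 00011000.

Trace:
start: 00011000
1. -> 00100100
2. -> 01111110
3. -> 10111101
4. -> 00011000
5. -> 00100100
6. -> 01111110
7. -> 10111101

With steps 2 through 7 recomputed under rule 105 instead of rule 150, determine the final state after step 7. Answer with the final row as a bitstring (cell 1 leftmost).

10111101

(re-executing steps 2..7 under rule 105; state before step 2: 00100100)
2. -> 10000001
3. -> 10111101
4. -> 11100111
5. -> 00100100
6. -> 10000001
7. -> 10111101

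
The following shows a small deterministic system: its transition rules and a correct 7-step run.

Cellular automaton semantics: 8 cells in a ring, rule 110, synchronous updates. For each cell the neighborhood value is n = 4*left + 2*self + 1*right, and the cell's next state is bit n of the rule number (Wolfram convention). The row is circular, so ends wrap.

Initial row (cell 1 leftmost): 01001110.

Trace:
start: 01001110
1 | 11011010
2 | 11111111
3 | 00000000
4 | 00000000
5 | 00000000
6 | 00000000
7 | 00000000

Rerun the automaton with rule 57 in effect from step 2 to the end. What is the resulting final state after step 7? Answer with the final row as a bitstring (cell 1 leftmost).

10110110

(re-executing steps 2..7 under rule 57; state before step 2: 11011010)
2 | 10110101
3 | 01101011
4 | 11010110
5 | 10101101
6 | 01011011
7 | 10110110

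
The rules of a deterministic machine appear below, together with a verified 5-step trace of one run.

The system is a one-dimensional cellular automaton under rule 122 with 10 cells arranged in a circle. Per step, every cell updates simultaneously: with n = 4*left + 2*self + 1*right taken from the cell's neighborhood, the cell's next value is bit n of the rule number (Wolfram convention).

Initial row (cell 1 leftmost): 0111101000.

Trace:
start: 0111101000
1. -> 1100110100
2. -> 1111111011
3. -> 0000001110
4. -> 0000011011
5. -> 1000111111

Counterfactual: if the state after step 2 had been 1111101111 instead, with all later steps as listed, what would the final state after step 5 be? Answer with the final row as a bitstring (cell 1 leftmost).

0011111110

state after step 2 := 1111101111
3. -> 0000111000
4. -> 0001101100
5. -> 0011111110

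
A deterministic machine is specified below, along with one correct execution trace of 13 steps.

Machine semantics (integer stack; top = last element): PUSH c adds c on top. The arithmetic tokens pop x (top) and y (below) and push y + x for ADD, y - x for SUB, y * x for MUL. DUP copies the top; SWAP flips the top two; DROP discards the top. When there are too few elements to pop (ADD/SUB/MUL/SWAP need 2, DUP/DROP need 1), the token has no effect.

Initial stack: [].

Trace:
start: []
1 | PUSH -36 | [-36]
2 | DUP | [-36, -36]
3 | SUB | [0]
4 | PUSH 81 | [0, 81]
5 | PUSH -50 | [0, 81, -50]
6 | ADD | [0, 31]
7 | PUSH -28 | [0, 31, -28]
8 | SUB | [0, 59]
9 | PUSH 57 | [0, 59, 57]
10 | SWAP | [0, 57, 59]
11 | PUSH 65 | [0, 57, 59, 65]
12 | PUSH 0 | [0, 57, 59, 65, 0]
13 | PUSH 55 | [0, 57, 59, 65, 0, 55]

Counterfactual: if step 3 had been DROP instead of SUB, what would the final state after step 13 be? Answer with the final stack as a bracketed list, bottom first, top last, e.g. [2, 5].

(re-executing from step 3 with the substitution; state before step 3: [-36, -36])
3 | DROP | [-36]
4 | PUSH 81 | [-36, 81]
5 | PUSH -50 | [-36, 81, -50]
6 | ADD | [-36, 31]
7 | PUSH -28 | [-36, 31, -28]
8 | SUB | [-36, 59]
9 | PUSH 57 | [-36, 59, 57]
10 | SWAP | [-36, 57, 59]
11 | PUSH 65 | [-36, 57, 59, 65]
12 | PUSH 0 | [-36, 57, 59, 65, 0]
13 | PUSH 55 | [-36, 57, 59, 65, 0, 55]

[-36, 57, 59, 65, 0, 55]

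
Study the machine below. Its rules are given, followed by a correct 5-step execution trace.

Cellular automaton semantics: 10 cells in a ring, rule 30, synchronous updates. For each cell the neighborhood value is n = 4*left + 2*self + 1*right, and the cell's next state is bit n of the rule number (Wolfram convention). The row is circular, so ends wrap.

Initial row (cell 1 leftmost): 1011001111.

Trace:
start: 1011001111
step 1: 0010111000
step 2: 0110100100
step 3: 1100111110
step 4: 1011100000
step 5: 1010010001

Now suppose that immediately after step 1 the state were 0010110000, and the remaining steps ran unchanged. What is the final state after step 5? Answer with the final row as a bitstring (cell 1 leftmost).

state after step 1 := 0010110000
step 2: 0110101000
step 3: 1100101100
step 4: 1011101011
step 5: 0010001010

0010001010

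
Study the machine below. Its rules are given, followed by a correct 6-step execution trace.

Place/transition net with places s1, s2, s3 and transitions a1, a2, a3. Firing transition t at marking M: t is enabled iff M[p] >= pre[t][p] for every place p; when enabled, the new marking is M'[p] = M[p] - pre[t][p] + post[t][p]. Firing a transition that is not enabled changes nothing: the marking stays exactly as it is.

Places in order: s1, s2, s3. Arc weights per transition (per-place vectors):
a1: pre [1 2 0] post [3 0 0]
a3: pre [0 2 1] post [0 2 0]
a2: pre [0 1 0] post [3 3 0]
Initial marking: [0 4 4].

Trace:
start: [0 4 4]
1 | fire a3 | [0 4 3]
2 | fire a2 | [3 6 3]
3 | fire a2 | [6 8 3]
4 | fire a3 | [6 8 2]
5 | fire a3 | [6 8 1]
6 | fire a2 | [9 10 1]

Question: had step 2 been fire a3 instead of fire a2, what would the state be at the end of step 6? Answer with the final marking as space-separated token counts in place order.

6 8 0

(re-executing from step 2 with the substitution; state before step 2: [0 4 3])
2 | fire a3 | [0 4 2]
3 | fire a2 | [3 6 2]
4 | fire a3 | [3 6 1]
5 | fire a3 | [3 6 0]
6 | fire a2 | [6 8 0]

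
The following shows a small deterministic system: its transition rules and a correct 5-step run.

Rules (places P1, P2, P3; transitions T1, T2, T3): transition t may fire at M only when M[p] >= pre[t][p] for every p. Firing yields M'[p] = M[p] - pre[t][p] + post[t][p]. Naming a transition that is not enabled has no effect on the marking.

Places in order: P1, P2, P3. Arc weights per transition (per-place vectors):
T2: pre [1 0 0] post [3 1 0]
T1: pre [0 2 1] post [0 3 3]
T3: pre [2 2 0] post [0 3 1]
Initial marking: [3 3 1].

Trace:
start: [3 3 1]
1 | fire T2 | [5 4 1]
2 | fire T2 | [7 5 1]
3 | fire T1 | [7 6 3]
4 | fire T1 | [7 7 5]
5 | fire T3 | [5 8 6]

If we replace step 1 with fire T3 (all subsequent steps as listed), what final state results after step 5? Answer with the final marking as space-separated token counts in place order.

(re-executing from step 1 with the substitution; state before step 1: [3 3 1])
1 | fire T3 | [1 4 2]
2 | fire T2 | [3 5 2]
3 | fire T1 | [3 6 4]
4 | fire T1 | [3 7 6]
5 | fire T3 | [1 8 7]

1 8 7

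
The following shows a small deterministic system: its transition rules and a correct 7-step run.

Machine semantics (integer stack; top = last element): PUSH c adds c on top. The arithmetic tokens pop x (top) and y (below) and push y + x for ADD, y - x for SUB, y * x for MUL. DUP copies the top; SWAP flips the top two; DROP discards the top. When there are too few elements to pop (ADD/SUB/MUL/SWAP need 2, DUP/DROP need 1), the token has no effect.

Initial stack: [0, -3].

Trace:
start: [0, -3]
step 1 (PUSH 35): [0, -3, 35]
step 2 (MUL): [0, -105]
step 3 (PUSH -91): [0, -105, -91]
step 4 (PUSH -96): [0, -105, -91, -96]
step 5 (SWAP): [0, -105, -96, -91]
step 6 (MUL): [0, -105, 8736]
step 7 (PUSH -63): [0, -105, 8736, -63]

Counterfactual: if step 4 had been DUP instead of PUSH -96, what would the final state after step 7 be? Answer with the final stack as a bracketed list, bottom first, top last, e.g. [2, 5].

[0, -105, 8281, -63]

(re-executing from step 4 with the substitution; state before step 4: [0, -105, -91])
step 4 (DUP): [0, -105, -91, -91]
step 5 (SWAP): [0, -105, -91, -91]
step 6 (MUL): [0, -105, 8281]
step 7 (PUSH -63): [0, -105, 8281, -63]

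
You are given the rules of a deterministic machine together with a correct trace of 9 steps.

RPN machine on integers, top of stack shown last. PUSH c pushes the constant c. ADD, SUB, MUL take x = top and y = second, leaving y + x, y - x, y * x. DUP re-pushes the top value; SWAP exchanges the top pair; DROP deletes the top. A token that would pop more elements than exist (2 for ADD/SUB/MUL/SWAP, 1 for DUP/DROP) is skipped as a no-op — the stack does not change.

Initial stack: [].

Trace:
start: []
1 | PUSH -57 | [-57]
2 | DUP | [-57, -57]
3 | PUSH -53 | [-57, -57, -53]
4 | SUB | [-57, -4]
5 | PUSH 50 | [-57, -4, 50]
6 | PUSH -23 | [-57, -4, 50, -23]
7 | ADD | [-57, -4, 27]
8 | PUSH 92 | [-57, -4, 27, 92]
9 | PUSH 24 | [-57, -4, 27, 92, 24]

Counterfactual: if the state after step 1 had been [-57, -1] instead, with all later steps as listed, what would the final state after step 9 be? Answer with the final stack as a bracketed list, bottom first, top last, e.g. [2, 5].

state after step 1 := [-57, -1]
2 | DUP | [-57, -1, -1]
3 | PUSH -53 | [-57, -1, -1, -53]
4 | SUB | [-57, -1, 52]
5 | PUSH 50 | [-57, -1, 52, 50]
6 | PUSH -23 | [-57, -1, 52, 50, -23]
7 | ADD | [-57, -1, 52, 27]
8 | PUSH 92 | [-57, -1, 52, 27, 92]
9 | PUSH 24 | [-57, -1, 52, 27, 92, 24]

[-57, -1, 52, 27, 92, 24]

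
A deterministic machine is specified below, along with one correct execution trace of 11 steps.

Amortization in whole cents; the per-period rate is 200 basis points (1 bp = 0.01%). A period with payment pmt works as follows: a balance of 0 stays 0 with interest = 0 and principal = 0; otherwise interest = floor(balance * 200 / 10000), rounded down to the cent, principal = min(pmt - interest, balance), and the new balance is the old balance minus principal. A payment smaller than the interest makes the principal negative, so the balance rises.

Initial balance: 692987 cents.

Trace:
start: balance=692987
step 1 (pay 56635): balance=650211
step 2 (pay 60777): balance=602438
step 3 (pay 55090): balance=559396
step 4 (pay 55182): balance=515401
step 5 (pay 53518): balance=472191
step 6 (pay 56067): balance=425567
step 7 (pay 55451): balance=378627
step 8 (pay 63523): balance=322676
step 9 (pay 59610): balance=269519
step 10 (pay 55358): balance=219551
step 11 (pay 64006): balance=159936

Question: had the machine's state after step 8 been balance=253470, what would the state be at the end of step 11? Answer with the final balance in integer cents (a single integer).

86493

state after step 8 := balance=253470
step 9 (pay 59610): balance=198929
step 10 (pay 55358): balance=147549
step 11 (pay 64006): balance=86493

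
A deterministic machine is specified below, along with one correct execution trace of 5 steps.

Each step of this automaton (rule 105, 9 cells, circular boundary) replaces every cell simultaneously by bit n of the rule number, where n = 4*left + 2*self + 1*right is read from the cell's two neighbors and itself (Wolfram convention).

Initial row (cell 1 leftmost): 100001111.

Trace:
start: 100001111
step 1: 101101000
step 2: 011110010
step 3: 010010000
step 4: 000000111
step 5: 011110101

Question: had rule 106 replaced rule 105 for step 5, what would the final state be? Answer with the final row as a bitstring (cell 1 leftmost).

000001101

(re-executing step 5 under rule 106; state before step 5: 000000111)
step 5: 000001101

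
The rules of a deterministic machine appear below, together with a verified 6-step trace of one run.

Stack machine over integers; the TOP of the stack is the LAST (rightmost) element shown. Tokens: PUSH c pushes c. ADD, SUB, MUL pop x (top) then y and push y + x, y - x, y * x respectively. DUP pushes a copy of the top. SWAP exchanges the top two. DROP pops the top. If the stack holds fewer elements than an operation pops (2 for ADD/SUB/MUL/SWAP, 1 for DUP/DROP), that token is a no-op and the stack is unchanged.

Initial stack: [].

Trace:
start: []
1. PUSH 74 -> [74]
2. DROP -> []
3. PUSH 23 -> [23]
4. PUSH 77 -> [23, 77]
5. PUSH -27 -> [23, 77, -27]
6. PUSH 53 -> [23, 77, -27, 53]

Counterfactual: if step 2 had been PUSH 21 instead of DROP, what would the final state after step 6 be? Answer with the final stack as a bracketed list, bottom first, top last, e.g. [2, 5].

(re-executing from step 2 with the substitution; state before step 2: [74])
2. PUSH 21 -> [74, 21]
3. PUSH 23 -> [74, 21, 23]
4. PUSH 77 -> [74, 21, 23, 77]
5. PUSH -27 -> [74, 21, 23, 77, -27]
6. PUSH 53 -> [74, 21, 23, 77, -27, 53]

[74, 21, 23, 77, -27, 53]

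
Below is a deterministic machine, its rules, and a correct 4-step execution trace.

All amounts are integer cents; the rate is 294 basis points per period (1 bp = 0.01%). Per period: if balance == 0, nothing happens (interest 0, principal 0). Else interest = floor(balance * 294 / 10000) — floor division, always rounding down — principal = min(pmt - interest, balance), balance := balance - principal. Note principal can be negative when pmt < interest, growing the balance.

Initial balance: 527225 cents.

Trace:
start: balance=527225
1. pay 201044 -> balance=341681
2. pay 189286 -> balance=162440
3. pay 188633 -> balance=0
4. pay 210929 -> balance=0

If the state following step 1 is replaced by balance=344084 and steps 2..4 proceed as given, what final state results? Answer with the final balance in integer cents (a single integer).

0

state after step 1 := balance=344084
2. pay 189286 -> balance=164914
3. pay 188633 -> balance=0
4. pay 210929 -> balance=0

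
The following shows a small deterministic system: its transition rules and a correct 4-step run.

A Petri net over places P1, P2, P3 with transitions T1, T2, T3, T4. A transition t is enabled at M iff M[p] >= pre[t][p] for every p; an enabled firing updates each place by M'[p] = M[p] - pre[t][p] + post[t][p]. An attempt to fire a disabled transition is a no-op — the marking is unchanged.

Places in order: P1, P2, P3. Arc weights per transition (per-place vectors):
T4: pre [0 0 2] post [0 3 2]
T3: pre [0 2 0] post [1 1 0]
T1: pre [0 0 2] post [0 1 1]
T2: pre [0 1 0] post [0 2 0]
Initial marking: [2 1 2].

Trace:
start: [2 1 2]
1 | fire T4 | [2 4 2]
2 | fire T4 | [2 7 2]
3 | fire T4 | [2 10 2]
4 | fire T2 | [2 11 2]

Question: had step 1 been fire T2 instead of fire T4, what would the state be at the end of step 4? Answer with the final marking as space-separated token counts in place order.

(re-executing from step 1 with the substitution; state before step 1: [2 1 2])
1 | fire T2 | [2 2 2]
2 | fire T4 | [2 5 2]
3 | fire T4 | [2 8 2]
4 | fire T2 | [2 9 2]

2 9 2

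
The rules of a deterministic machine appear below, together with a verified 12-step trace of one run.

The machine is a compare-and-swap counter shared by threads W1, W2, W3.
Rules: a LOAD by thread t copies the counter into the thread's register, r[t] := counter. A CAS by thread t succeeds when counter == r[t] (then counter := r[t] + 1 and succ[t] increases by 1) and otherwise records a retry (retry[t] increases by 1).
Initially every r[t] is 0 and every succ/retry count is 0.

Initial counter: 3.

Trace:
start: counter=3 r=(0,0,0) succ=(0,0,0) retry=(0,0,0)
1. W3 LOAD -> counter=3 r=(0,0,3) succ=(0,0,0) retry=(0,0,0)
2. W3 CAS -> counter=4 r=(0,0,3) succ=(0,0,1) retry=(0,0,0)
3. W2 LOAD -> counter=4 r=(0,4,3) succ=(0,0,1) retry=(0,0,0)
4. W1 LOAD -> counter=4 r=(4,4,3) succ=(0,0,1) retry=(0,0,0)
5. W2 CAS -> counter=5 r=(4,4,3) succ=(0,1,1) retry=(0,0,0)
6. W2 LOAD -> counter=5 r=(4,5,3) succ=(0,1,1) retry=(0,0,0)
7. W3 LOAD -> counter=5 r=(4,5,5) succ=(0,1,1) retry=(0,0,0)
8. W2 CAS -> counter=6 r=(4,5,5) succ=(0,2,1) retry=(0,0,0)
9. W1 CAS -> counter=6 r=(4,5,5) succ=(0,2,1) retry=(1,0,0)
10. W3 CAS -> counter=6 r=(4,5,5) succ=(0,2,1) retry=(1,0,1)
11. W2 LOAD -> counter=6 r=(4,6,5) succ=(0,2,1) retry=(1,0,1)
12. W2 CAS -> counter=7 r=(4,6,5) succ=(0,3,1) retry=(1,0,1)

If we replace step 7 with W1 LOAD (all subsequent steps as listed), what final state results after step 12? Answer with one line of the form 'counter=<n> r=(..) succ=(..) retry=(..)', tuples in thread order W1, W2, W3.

counter=7 r=(5,6,3) succ=(0,3,1) retry=(1,0,1)

(re-executing from step 7 with the substitution; state before step 7: counter=5 r=(4,5,3) succ=(0,1,1) retry=(0,0,0))
7. W1 LOAD -> counter=5 r=(5,5,3) succ=(0,1,1) retry=(0,0,0)
8. W2 CAS -> counter=6 r=(5,5,3) succ=(0,2,1) retry=(0,0,0)
9. W1 CAS -> counter=6 r=(5,5,3) succ=(0,2,1) retry=(1,0,0)
10. W3 CAS -> counter=6 r=(5,5,3) succ=(0,2,1) retry=(1,0,1)
11. W2 LOAD -> counter=6 r=(5,6,3) succ=(0,2,1) retry=(1,0,1)
12. W2 CAS -> counter=7 r=(5,6,3) succ=(0,3,1) retry=(1,0,1)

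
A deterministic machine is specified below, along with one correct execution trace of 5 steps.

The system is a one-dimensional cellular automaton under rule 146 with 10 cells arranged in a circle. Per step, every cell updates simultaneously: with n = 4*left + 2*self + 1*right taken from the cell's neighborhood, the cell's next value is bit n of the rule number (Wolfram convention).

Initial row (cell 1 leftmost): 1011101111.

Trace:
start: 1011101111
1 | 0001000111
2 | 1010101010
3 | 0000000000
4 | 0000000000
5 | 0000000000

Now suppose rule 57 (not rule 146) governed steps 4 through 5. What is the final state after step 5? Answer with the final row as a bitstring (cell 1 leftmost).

(re-executing steps 4..5 under rule 57; state before step 4: 0000000000)
4 | 1111111111
5 | 0000000000

0000000000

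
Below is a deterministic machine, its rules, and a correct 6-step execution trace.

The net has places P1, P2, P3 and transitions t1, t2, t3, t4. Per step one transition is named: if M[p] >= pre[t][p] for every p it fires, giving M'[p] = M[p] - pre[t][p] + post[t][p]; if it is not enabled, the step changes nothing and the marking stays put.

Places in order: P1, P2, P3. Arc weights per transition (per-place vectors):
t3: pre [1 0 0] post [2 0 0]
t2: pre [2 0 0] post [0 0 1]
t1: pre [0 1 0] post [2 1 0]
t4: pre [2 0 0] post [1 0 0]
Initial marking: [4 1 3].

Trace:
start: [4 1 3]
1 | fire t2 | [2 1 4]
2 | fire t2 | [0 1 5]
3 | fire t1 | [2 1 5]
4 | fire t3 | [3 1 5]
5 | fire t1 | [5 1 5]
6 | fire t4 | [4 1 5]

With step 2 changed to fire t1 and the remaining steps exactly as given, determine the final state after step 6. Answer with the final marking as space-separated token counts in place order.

8 1 4

(re-executing from step 2 with the substitution; state before step 2: [2 1 4])
2 | fire t1 | [4 1 4]
3 | fire t1 | [6 1 4]
4 | fire t3 | [7 1 4]
5 | fire t1 | [9 1 4]
6 | fire t4 | [8 1 4]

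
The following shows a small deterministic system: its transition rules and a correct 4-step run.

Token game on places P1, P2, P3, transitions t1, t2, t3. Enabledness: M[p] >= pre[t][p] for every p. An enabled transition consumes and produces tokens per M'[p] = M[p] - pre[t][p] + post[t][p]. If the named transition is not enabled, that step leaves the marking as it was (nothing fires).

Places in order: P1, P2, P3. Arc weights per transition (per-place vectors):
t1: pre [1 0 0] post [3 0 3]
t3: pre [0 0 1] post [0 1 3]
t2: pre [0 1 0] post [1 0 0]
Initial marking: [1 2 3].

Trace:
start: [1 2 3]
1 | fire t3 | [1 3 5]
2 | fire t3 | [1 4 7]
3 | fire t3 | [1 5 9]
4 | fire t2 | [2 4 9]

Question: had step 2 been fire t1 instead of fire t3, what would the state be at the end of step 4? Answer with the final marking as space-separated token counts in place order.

4 3 10

(re-executing from step 2 with the substitution; state before step 2: [1 3 5])
2 | fire t1 | [3 3 8]
3 | fire t3 | [3 4 10]
4 | fire t2 | [4 3 10]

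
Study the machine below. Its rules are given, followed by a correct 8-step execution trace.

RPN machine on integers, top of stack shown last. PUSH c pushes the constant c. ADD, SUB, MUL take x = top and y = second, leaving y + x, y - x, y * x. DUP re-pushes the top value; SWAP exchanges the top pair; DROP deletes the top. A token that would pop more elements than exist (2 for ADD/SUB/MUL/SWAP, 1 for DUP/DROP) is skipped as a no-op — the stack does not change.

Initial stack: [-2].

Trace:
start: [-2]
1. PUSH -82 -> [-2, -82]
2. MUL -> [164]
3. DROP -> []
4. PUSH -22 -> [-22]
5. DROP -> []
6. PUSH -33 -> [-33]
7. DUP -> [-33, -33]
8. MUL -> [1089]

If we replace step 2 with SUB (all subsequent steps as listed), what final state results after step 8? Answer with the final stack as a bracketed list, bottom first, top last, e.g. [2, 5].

[1089]

(re-executing from step 2 with the substitution; state before step 2: [-2, -82])
2. SUB -> [80]
3. DROP -> []
4. PUSH -22 -> [-22]
5. DROP -> []
6. PUSH -33 -> [-33]
7. DUP -> [-33, -33]
8. MUL -> [1089]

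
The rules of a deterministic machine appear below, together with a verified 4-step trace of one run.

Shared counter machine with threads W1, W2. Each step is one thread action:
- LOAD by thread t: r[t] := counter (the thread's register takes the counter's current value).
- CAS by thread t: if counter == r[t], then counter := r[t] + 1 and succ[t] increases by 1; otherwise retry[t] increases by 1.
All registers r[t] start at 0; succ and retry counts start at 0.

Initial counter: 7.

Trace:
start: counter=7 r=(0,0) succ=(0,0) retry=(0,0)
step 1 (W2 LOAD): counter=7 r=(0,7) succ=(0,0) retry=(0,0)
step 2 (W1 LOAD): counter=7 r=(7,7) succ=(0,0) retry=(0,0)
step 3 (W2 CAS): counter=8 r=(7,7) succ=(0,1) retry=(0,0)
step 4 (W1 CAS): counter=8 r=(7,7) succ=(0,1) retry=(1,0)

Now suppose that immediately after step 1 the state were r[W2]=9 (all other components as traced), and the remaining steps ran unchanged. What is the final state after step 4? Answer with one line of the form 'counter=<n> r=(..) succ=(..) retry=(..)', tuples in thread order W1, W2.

counter=8 r=(7,9) succ=(1,0) retry=(0,1)

state after step 1 := counter=7 r=(0,9) succ=(0,0) retry=(0,0)
step 2 (W1 LOAD): counter=7 r=(7,9) succ=(0,0) retry=(0,0)
step 3 (W2 CAS): counter=7 r=(7,9) succ=(0,0) retry=(0,1)
step 4 (W1 CAS): counter=8 r=(7,9) succ=(1,0) retry=(0,1)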